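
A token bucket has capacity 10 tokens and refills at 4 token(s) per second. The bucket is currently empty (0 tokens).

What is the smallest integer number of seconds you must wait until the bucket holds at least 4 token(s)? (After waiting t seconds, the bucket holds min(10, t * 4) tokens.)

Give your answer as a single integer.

Answer: 1

Derivation:
Need t * 4 >= 4, so t >= 4/4.
Smallest integer t = ceil(4/4) = 1.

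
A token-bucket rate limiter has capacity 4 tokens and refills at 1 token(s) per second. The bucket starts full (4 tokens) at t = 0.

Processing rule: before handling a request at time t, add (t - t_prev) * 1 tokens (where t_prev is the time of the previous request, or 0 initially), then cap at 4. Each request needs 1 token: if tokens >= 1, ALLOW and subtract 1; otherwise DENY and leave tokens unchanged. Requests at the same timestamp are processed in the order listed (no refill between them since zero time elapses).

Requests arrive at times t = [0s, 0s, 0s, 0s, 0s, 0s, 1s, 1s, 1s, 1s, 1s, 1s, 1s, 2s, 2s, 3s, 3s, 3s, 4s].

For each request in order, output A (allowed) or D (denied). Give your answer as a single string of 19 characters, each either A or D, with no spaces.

Simulating step by step:
  req#1 t=0s: ALLOW
  req#2 t=0s: ALLOW
  req#3 t=0s: ALLOW
  req#4 t=0s: ALLOW
  req#5 t=0s: DENY
  req#6 t=0s: DENY
  req#7 t=1s: ALLOW
  req#8 t=1s: DENY
  req#9 t=1s: DENY
  req#10 t=1s: DENY
  req#11 t=1s: DENY
  req#12 t=1s: DENY
  req#13 t=1s: DENY
  req#14 t=2s: ALLOW
  req#15 t=2s: DENY
  req#16 t=3s: ALLOW
  req#17 t=3s: DENY
  req#18 t=3s: DENY
  req#19 t=4s: ALLOW

Answer: AAAADDADDDDDDADADDA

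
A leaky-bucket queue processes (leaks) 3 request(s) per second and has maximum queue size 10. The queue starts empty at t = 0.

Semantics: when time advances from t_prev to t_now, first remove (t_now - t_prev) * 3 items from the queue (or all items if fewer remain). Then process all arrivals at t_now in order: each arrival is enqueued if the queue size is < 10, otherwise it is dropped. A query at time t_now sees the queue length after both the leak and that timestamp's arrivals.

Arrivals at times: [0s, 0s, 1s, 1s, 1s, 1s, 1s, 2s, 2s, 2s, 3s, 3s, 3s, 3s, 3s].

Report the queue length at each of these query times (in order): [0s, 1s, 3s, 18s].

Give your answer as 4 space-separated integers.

Queue lengths at query times:
  query t=0s: backlog = 2
  query t=1s: backlog = 5
  query t=3s: backlog = 7
  query t=18s: backlog = 0

Answer: 2 5 7 0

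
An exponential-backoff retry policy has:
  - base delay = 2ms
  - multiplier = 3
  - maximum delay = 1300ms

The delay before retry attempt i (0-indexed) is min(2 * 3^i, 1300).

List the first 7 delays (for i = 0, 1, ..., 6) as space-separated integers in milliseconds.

Computing each delay:
  i=0: min(2*3^0, 1300) = 2
  i=1: min(2*3^1, 1300) = 6
  i=2: min(2*3^2, 1300) = 18
  i=3: min(2*3^3, 1300) = 54
  i=4: min(2*3^4, 1300) = 162
  i=5: min(2*3^5, 1300) = 486
  i=6: min(2*3^6, 1300) = 1300

Answer: 2 6 18 54 162 486 1300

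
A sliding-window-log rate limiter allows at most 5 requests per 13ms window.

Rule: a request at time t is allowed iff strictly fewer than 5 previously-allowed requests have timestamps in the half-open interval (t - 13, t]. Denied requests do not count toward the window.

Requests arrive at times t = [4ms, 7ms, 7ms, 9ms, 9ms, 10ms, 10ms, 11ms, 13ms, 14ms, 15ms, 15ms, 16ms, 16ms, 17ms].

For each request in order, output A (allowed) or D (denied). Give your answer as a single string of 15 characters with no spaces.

Answer: AAAAADDDDDDDDDA

Derivation:
Tracking allowed requests in the window:
  req#1 t=4ms: ALLOW
  req#2 t=7ms: ALLOW
  req#3 t=7ms: ALLOW
  req#4 t=9ms: ALLOW
  req#5 t=9ms: ALLOW
  req#6 t=10ms: DENY
  req#7 t=10ms: DENY
  req#8 t=11ms: DENY
  req#9 t=13ms: DENY
  req#10 t=14ms: DENY
  req#11 t=15ms: DENY
  req#12 t=15ms: DENY
  req#13 t=16ms: DENY
  req#14 t=16ms: DENY
  req#15 t=17ms: ALLOW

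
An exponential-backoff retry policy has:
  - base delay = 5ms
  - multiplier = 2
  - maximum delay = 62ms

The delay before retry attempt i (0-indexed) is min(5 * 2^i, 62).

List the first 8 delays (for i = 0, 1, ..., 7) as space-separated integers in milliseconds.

Answer: 5 10 20 40 62 62 62 62

Derivation:
Computing each delay:
  i=0: min(5*2^0, 62) = 5
  i=1: min(5*2^1, 62) = 10
  i=2: min(5*2^2, 62) = 20
  i=3: min(5*2^3, 62) = 40
  i=4: min(5*2^4, 62) = 62
  i=5: min(5*2^5, 62) = 62
  i=6: min(5*2^6, 62) = 62
  i=7: min(5*2^7, 62) = 62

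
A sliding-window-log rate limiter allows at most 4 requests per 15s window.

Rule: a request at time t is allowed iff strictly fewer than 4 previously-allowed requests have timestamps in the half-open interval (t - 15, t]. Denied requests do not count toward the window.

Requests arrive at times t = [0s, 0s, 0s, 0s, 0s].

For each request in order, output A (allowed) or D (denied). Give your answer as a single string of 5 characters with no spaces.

Answer: AAAAD

Derivation:
Tracking allowed requests in the window:
  req#1 t=0s: ALLOW
  req#2 t=0s: ALLOW
  req#3 t=0s: ALLOW
  req#4 t=0s: ALLOW
  req#5 t=0s: DENY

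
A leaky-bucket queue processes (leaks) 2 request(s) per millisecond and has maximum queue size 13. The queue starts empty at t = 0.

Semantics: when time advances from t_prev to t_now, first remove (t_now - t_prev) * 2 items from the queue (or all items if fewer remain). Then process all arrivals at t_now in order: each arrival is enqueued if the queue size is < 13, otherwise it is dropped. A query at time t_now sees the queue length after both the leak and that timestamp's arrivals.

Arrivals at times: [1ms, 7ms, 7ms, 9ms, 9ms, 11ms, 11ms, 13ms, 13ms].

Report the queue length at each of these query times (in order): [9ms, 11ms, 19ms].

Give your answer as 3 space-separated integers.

Answer: 2 2 0

Derivation:
Queue lengths at query times:
  query t=9ms: backlog = 2
  query t=11ms: backlog = 2
  query t=19ms: backlog = 0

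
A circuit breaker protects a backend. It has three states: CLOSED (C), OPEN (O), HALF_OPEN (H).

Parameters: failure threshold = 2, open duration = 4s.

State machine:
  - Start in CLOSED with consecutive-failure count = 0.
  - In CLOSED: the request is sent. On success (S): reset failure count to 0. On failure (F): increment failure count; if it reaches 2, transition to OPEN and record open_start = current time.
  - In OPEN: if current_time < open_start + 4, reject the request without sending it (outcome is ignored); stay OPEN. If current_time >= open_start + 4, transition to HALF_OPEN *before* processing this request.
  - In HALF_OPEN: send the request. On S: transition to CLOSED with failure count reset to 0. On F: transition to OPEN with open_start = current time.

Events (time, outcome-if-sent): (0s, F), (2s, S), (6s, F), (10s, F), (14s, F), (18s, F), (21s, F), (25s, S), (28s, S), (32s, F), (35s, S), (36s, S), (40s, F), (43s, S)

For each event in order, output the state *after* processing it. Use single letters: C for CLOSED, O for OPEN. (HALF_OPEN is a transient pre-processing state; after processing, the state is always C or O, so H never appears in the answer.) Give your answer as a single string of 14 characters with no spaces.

Answer: CCCOOOOCCCCCCC

Derivation:
State after each event:
  event#1 t=0s outcome=F: state=CLOSED
  event#2 t=2s outcome=S: state=CLOSED
  event#3 t=6s outcome=F: state=CLOSED
  event#4 t=10s outcome=F: state=OPEN
  event#5 t=14s outcome=F: state=OPEN
  event#6 t=18s outcome=F: state=OPEN
  event#7 t=21s outcome=F: state=OPEN
  event#8 t=25s outcome=S: state=CLOSED
  event#9 t=28s outcome=S: state=CLOSED
  event#10 t=32s outcome=F: state=CLOSED
  event#11 t=35s outcome=S: state=CLOSED
  event#12 t=36s outcome=S: state=CLOSED
  event#13 t=40s outcome=F: state=CLOSED
  event#14 t=43s outcome=S: state=CLOSED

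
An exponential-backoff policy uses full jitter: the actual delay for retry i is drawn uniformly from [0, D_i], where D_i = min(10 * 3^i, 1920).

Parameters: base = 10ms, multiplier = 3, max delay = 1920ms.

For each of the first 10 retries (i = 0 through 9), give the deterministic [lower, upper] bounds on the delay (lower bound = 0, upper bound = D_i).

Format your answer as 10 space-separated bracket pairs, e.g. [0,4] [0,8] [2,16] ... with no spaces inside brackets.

Answer: [0,10] [0,30] [0,90] [0,270] [0,810] [0,1920] [0,1920] [0,1920] [0,1920] [0,1920]

Derivation:
Computing bounds per retry:
  i=0: D_i=min(10*3^0,1920)=10, bounds=[0,10]
  i=1: D_i=min(10*3^1,1920)=30, bounds=[0,30]
  i=2: D_i=min(10*3^2,1920)=90, bounds=[0,90]
  i=3: D_i=min(10*3^3,1920)=270, bounds=[0,270]
  i=4: D_i=min(10*3^4,1920)=810, bounds=[0,810]
  i=5: D_i=min(10*3^5,1920)=1920, bounds=[0,1920]
  i=6: D_i=min(10*3^6,1920)=1920, bounds=[0,1920]
  i=7: D_i=min(10*3^7,1920)=1920, bounds=[0,1920]
  i=8: D_i=min(10*3^8,1920)=1920, bounds=[0,1920]
  i=9: D_i=min(10*3^9,1920)=1920, bounds=[0,1920]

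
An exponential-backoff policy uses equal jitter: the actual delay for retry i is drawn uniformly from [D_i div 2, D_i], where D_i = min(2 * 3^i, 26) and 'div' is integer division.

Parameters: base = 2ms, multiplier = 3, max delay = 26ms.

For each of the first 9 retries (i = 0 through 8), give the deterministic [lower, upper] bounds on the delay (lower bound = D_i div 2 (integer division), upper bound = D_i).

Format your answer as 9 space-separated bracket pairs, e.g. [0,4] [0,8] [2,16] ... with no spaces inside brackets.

Answer: [1,2] [3,6] [9,18] [13,26] [13,26] [13,26] [13,26] [13,26] [13,26]

Derivation:
Computing bounds per retry:
  i=0: D_i=min(2*3^0,26)=2, bounds=[1,2]
  i=1: D_i=min(2*3^1,26)=6, bounds=[3,6]
  i=2: D_i=min(2*3^2,26)=18, bounds=[9,18]
  i=3: D_i=min(2*3^3,26)=26, bounds=[13,26]
  i=4: D_i=min(2*3^4,26)=26, bounds=[13,26]
  i=5: D_i=min(2*3^5,26)=26, bounds=[13,26]
  i=6: D_i=min(2*3^6,26)=26, bounds=[13,26]
  i=7: D_i=min(2*3^7,26)=26, bounds=[13,26]
  i=8: D_i=min(2*3^8,26)=26, bounds=[13,26]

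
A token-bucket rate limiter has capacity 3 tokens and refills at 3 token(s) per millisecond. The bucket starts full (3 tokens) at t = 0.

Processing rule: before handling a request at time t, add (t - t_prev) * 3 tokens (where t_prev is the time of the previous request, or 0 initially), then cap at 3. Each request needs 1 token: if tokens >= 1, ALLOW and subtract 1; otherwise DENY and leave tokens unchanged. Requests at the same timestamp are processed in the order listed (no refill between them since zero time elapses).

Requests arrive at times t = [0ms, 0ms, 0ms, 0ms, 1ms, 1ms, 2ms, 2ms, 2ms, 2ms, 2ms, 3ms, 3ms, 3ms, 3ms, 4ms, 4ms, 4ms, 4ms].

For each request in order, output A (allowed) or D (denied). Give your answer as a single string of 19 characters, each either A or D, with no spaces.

Answer: AAADAAAAADDAAADAAAD

Derivation:
Simulating step by step:
  req#1 t=0ms: ALLOW
  req#2 t=0ms: ALLOW
  req#3 t=0ms: ALLOW
  req#4 t=0ms: DENY
  req#5 t=1ms: ALLOW
  req#6 t=1ms: ALLOW
  req#7 t=2ms: ALLOW
  req#8 t=2ms: ALLOW
  req#9 t=2ms: ALLOW
  req#10 t=2ms: DENY
  req#11 t=2ms: DENY
  req#12 t=3ms: ALLOW
  req#13 t=3ms: ALLOW
  req#14 t=3ms: ALLOW
  req#15 t=3ms: DENY
  req#16 t=4ms: ALLOW
  req#17 t=4ms: ALLOW
  req#18 t=4ms: ALLOW
  req#19 t=4ms: DENY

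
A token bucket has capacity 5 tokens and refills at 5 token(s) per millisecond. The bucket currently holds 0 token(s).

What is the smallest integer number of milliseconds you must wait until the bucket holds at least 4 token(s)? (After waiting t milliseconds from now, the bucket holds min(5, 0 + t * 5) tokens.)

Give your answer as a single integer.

Answer: 1

Derivation:
Need 0 + t * 5 >= 4, so t >= 4/5.
Smallest integer t = ceil(4/5) = 1.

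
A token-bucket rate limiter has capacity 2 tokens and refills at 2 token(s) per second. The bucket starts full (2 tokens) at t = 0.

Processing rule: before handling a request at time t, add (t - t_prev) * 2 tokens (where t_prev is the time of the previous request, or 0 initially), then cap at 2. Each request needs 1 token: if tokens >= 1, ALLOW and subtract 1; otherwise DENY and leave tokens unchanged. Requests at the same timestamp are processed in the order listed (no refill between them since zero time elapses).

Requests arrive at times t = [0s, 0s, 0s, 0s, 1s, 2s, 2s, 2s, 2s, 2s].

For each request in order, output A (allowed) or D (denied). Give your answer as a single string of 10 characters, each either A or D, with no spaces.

Simulating step by step:
  req#1 t=0s: ALLOW
  req#2 t=0s: ALLOW
  req#3 t=0s: DENY
  req#4 t=0s: DENY
  req#5 t=1s: ALLOW
  req#6 t=2s: ALLOW
  req#7 t=2s: ALLOW
  req#8 t=2s: DENY
  req#9 t=2s: DENY
  req#10 t=2s: DENY

Answer: AADDAAADDD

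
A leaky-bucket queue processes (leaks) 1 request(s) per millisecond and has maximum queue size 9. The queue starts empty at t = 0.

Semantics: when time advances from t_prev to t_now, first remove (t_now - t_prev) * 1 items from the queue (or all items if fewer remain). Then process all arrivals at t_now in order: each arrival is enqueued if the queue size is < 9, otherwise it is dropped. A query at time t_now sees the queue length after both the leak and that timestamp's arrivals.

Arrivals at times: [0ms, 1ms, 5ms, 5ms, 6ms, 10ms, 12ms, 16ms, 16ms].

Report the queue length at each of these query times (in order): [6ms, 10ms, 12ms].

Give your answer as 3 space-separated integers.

Queue lengths at query times:
  query t=6ms: backlog = 2
  query t=10ms: backlog = 1
  query t=12ms: backlog = 1

Answer: 2 1 1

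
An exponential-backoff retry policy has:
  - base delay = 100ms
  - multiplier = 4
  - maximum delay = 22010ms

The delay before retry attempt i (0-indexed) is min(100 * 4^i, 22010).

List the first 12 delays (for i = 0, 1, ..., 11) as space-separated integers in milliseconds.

Computing each delay:
  i=0: min(100*4^0, 22010) = 100
  i=1: min(100*4^1, 22010) = 400
  i=2: min(100*4^2, 22010) = 1600
  i=3: min(100*4^3, 22010) = 6400
  i=4: min(100*4^4, 22010) = 22010
  i=5: min(100*4^5, 22010) = 22010
  i=6: min(100*4^6, 22010) = 22010
  i=7: min(100*4^7, 22010) = 22010
  i=8: min(100*4^8, 22010) = 22010
  i=9: min(100*4^9, 22010) = 22010
  i=10: min(100*4^10, 22010) = 22010
  i=11: min(100*4^11, 22010) = 22010

Answer: 100 400 1600 6400 22010 22010 22010 22010 22010 22010 22010 22010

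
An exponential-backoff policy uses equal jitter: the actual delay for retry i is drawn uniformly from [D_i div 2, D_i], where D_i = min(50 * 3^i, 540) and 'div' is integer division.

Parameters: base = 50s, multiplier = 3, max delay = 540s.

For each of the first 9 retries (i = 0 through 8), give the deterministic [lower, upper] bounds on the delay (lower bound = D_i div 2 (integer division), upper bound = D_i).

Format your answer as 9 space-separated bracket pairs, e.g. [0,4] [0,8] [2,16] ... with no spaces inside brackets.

Computing bounds per retry:
  i=0: D_i=min(50*3^0,540)=50, bounds=[25,50]
  i=1: D_i=min(50*3^1,540)=150, bounds=[75,150]
  i=2: D_i=min(50*3^2,540)=450, bounds=[225,450]
  i=3: D_i=min(50*3^3,540)=540, bounds=[270,540]
  i=4: D_i=min(50*3^4,540)=540, bounds=[270,540]
  i=5: D_i=min(50*3^5,540)=540, bounds=[270,540]
  i=6: D_i=min(50*3^6,540)=540, bounds=[270,540]
  i=7: D_i=min(50*3^7,540)=540, bounds=[270,540]
  i=8: D_i=min(50*3^8,540)=540, bounds=[270,540]

Answer: [25,50] [75,150] [225,450] [270,540] [270,540] [270,540] [270,540] [270,540] [270,540]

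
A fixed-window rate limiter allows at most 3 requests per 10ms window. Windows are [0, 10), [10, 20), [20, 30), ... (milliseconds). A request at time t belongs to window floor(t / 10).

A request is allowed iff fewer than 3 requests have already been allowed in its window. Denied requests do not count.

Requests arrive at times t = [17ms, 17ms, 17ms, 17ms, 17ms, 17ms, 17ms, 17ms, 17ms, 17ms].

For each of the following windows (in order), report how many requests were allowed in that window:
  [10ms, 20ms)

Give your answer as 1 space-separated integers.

Processing requests:
  req#1 t=17ms (window 1): ALLOW
  req#2 t=17ms (window 1): ALLOW
  req#3 t=17ms (window 1): ALLOW
  req#4 t=17ms (window 1): DENY
  req#5 t=17ms (window 1): DENY
  req#6 t=17ms (window 1): DENY
  req#7 t=17ms (window 1): DENY
  req#8 t=17ms (window 1): DENY
  req#9 t=17ms (window 1): DENY
  req#10 t=17ms (window 1): DENY

Allowed counts by window: 3

Answer: 3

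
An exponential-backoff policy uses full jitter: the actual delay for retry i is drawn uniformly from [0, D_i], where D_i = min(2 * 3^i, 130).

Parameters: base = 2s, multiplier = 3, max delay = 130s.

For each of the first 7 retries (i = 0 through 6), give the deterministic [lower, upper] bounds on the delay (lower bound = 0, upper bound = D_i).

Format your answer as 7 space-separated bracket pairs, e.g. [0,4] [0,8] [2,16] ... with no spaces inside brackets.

Answer: [0,2] [0,6] [0,18] [0,54] [0,130] [0,130] [0,130]

Derivation:
Computing bounds per retry:
  i=0: D_i=min(2*3^0,130)=2, bounds=[0,2]
  i=1: D_i=min(2*3^1,130)=6, bounds=[0,6]
  i=2: D_i=min(2*3^2,130)=18, bounds=[0,18]
  i=3: D_i=min(2*3^3,130)=54, bounds=[0,54]
  i=4: D_i=min(2*3^4,130)=130, bounds=[0,130]
  i=5: D_i=min(2*3^5,130)=130, bounds=[0,130]
  i=6: D_i=min(2*3^6,130)=130, bounds=[0,130]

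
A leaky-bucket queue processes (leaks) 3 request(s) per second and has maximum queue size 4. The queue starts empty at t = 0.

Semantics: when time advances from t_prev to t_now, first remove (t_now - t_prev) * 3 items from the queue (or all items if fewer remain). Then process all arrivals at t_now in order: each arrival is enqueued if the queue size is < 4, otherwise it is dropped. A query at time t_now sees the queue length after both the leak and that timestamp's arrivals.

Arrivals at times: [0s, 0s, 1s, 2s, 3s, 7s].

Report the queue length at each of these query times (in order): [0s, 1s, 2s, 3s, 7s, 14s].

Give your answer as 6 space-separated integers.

Answer: 2 1 1 1 1 0

Derivation:
Queue lengths at query times:
  query t=0s: backlog = 2
  query t=1s: backlog = 1
  query t=2s: backlog = 1
  query t=3s: backlog = 1
  query t=7s: backlog = 1
  query t=14s: backlog = 0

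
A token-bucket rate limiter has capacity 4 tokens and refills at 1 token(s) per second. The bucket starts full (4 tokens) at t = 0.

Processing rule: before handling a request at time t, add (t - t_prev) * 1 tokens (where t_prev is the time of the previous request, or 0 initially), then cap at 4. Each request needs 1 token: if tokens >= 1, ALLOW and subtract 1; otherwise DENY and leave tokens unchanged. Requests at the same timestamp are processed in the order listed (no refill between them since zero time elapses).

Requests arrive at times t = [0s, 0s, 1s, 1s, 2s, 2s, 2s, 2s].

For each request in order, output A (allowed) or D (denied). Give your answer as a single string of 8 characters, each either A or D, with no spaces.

Simulating step by step:
  req#1 t=0s: ALLOW
  req#2 t=0s: ALLOW
  req#3 t=1s: ALLOW
  req#4 t=1s: ALLOW
  req#5 t=2s: ALLOW
  req#6 t=2s: ALLOW
  req#7 t=2s: DENY
  req#8 t=2s: DENY

Answer: AAAAAADD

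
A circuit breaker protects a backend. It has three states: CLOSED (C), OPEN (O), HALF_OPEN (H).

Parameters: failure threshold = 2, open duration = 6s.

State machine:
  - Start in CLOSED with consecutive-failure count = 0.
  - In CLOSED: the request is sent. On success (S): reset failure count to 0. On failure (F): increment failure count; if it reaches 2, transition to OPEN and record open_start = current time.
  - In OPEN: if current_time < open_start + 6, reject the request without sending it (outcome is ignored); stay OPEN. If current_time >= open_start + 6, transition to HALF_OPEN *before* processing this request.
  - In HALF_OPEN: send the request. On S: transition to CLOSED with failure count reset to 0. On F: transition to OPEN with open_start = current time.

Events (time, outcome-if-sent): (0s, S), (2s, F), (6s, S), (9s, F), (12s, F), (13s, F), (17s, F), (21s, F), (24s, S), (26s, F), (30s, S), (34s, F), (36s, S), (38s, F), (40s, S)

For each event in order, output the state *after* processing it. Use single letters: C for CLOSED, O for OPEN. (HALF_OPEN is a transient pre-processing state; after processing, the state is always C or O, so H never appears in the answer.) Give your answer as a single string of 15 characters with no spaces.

Answer: CCCCOOOOOOCCCCC

Derivation:
State after each event:
  event#1 t=0s outcome=S: state=CLOSED
  event#2 t=2s outcome=F: state=CLOSED
  event#3 t=6s outcome=S: state=CLOSED
  event#4 t=9s outcome=F: state=CLOSED
  event#5 t=12s outcome=F: state=OPEN
  event#6 t=13s outcome=F: state=OPEN
  event#7 t=17s outcome=F: state=OPEN
  event#8 t=21s outcome=F: state=OPEN
  event#9 t=24s outcome=S: state=OPEN
  event#10 t=26s outcome=F: state=OPEN
  event#11 t=30s outcome=S: state=CLOSED
  event#12 t=34s outcome=F: state=CLOSED
  event#13 t=36s outcome=S: state=CLOSED
  event#14 t=38s outcome=F: state=CLOSED
  event#15 t=40s outcome=S: state=CLOSED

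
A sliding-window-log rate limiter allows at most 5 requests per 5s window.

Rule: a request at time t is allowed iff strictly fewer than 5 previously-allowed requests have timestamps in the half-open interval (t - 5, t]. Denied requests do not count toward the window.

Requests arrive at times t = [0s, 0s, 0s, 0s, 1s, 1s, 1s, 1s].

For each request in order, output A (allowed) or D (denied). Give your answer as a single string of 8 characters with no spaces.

Answer: AAAAADDD

Derivation:
Tracking allowed requests in the window:
  req#1 t=0s: ALLOW
  req#2 t=0s: ALLOW
  req#3 t=0s: ALLOW
  req#4 t=0s: ALLOW
  req#5 t=1s: ALLOW
  req#6 t=1s: DENY
  req#7 t=1s: DENY
  req#8 t=1s: DENY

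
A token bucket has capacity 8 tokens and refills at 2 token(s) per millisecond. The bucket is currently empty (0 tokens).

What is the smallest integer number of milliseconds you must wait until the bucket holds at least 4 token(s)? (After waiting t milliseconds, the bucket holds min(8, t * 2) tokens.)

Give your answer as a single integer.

Answer: 2

Derivation:
Need t * 2 >= 4, so t >= 4/2.
Smallest integer t = ceil(4/2) = 2.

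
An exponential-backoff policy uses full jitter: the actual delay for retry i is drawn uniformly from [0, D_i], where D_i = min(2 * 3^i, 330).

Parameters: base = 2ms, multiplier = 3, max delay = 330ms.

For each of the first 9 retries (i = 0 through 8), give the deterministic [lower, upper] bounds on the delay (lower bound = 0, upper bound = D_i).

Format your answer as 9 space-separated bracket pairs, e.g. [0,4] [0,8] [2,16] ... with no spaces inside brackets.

Answer: [0,2] [0,6] [0,18] [0,54] [0,162] [0,330] [0,330] [0,330] [0,330]

Derivation:
Computing bounds per retry:
  i=0: D_i=min(2*3^0,330)=2, bounds=[0,2]
  i=1: D_i=min(2*3^1,330)=6, bounds=[0,6]
  i=2: D_i=min(2*3^2,330)=18, bounds=[0,18]
  i=3: D_i=min(2*3^3,330)=54, bounds=[0,54]
  i=4: D_i=min(2*3^4,330)=162, bounds=[0,162]
  i=5: D_i=min(2*3^5,330)=330, bounds=[0,330]
  i=6: D_i=min(2*3^6,330)=330, bounds=[0,330]
  i=7: D_i=min(2*3^7,330)=330, bounds=[0,330]
  i=8: D_i=min(2*3^8,330)=330, bounds=[0,330]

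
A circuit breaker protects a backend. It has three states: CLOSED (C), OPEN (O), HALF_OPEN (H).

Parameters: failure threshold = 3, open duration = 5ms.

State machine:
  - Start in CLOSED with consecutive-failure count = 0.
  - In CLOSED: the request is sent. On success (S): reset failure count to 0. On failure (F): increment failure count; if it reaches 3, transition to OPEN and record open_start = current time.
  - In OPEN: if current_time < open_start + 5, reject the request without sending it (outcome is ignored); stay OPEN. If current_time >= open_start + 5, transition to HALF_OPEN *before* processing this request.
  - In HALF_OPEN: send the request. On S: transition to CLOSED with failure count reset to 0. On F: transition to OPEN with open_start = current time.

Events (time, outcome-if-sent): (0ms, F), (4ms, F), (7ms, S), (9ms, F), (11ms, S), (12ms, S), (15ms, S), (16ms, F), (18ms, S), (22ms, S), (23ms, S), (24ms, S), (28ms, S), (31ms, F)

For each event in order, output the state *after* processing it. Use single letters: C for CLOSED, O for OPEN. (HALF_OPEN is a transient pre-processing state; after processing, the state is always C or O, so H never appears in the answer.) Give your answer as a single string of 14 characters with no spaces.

Answer: CCCCCCCCCCCCCC

Derivation:
State after each event:
  event#1 t=0ms outcome=F: state=CLOSED
  event#2 t=4ms outcome=F: state=CLOSED
  event#3 t=7ms outcome=S: state=CLOSED
  event#4 t=9ms outcome=F: state=CLOSED
  event#5 t=11ms outcome=S: state=CLOSED
  event#6 t=12ms outcome=S: state=CLOSED
  event#7 t=15ms outcome=S: state=CLOSED
  event#8 t=16ms outcome=F: state=CLOSED
  event#9 t=18ms outcome=S: state=CLOSED
  event#10 t=22ms outcome=S: state=CLOSED
  event#11 t=23ms outcome=S: state=CLOSED
  event#12 t=24ms outcome=S: state=CLOSED
  event#13 t=28ms outcome=S: state=CLOSED
  event#14 t=31ms outcome=F: state=CLOSED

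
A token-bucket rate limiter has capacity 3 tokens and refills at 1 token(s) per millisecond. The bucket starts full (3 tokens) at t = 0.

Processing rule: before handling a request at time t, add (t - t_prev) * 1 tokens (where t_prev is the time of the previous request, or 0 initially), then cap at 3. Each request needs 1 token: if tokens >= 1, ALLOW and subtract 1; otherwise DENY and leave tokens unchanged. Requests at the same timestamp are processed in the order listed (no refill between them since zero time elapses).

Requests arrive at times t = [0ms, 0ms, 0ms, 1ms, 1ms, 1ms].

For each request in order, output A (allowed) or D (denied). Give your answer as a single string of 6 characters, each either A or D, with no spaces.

Simulating step by step:
  req#1 t=0ms: ALLOW
  req#2 t=0ms: ALLOW
  req#3 t=0ms: ALLOW
  req#4 t=1ms: ALLOW
  req#5 t=1ms: DENY
  req#6 t=1ms: DENY

Answer: AAAADD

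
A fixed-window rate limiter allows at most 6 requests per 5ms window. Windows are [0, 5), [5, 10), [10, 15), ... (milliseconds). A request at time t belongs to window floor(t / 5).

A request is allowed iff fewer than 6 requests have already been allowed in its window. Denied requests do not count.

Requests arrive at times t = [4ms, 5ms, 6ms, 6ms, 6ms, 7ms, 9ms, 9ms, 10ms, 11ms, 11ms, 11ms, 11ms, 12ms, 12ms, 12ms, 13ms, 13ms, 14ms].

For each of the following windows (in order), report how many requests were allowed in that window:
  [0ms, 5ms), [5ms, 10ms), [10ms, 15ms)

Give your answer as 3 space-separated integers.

Answer: 1 6 6

Derivation:
Processing requests:
  req#1 t=4ms (window 0): ALLOW
  req#2 t=5ms (window 1): ALLOW
  req#3 t=6ms (window 1): ALLOW
  req#4 t=6ms (window 1): ALLOW
  req#5 t=6ms (window 1): ALLOW
  req#6 t=7ms (window 1): ALLOW
  req#7 t=9ms (window 1): ALLOW
  req#8 t=9ms (window 1): DENY
  req#9 t=10ms (window 2): ALLOW
  req#10 t=11ms (window 2): ALLOW
  req#11 t=11ms (window 2): ALLOW
  req#12 t=11ms (window 2): ALLOW
  req#13 t=11ms (window 2): ALLOW
  req#14 t=12ms (window 2): ALLOW
  req#15 t=12ms (window 2): DENY
  req#16 t=12ms (window 2): DENY
  req#17 t=13ms (window 2): DENY
  req#18 t=13ms (window 2): DENY
  req#19 t=14ms (window 2): DENY

Allowed counts by window: 1 6 6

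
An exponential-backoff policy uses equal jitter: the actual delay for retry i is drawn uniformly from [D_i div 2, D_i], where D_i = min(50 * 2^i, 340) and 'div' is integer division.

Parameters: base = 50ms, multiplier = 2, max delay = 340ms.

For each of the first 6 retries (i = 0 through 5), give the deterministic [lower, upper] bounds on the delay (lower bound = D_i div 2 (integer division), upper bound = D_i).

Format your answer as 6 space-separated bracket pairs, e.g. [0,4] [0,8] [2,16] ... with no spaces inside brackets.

Computing bounds per retry:
  i=0: D_i=min(50*2^0,340)=50, bounds=[25,50]
  i=1: D_i=min(50*2^1,340)=100, bounds=[50,100]
  i=2: D_i=min(50*2^2,340)=200, bounds=[100,200]
  i=3: D_i=min(50*2^3,340)=340, bounds=[170,340]
  i=4: D_i=min(50*2^4,340)=340, bounds=[170,340]
  i=5: D_i=min(50*2^5,340)=340, bounds=[170,340]

Answer: [25,50] [50,100] [100,200] [170,340] [170,340] [170,340]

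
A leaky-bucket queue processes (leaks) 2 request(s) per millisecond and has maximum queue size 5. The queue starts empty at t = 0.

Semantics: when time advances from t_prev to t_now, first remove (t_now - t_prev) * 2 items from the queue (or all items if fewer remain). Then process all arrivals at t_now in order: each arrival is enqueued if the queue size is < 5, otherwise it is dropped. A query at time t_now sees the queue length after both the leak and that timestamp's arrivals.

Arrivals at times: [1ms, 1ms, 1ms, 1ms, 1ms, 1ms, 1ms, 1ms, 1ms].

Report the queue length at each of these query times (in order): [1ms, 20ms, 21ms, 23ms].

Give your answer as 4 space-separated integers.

Answer: 5 0 0 0

Derivation:
Queue lengths at query times:
  query t=1ms: backlog = 5
  query t=20ms: backlog = 0
  query t=21ms: backlog = 0
  query t=23ms: backlog = 0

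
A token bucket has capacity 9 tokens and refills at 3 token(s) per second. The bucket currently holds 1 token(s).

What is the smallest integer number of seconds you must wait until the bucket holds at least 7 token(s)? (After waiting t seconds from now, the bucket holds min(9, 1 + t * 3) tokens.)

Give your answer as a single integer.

Answer: 2

Derivation:
Need 1 + t * 3 >= 7, so t >= 6/3.
Smallest integer t = ceil(6/3) = 2.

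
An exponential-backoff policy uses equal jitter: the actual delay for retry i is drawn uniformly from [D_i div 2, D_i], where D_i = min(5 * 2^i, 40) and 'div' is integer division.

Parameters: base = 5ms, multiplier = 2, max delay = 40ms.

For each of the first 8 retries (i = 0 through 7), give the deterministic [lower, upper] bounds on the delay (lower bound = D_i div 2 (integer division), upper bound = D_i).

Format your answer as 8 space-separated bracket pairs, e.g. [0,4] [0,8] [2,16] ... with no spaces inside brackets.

Answer: [2,5] [5,10] [10,20] [20,40] [20,40] [20,40] [20,40] [20,40]

Derivation:
Computing bounds per retry:
  i=0: D_i=min(5*2^0,40)=5, bounds=[2,5]
  i=1: D_i=min(5*2^1,40)=10, bounds=[5,10]
  i=2: D_i=min(5*2^2,40)=20, bounds=[10,20]
  i=3: D_i=min(5*2^3,40)=40, bounds=[20,40]
  i=4: D_i=min(5*2^4,40)=40, bounds=[20,40]
  i=5: D_i=min(5*2^5,40)=40, bounds=[20,40]
  i=6: D_i=min(5*2^6,40)=40, bounds=[20,40]
  i=7: D_i=min(5*2^7,40)=40, bounds=[20,40]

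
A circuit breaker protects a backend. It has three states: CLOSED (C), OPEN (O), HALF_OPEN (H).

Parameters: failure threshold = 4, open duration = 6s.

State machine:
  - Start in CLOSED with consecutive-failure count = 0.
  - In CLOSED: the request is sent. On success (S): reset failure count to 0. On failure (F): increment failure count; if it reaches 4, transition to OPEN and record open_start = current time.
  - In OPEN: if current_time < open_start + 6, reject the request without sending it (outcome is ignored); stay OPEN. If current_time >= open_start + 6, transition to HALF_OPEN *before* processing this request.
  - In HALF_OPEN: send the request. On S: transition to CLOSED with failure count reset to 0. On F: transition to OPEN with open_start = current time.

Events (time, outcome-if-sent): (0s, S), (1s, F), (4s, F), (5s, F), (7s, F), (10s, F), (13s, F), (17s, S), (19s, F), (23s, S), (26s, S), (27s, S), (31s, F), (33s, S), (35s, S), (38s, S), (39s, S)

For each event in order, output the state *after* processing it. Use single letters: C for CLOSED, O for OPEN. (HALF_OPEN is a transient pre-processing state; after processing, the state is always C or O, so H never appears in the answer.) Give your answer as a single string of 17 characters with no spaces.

State after each event:
  event#1 t=0s outcome=S: state=CLOSED
  event#2 t=1s outcome=F: state=CLOSED
  event#3 t=4s outcome=F: state=CLOSED
  event#4 t=5s outcome=F: state=CLOSED
  event#5 t=7s outcome=F: state=OPEN
  event#6 t=10s outcome=F: state=OPEN
  event#7 t=13s outcome=F: state=OPEN
  event#8 t=17s outcome=S: state=OPEN
  event#9 t=19s outcome=F: state=OPEN
  event#10 t=23s outcome=S: state=OPEN
  event#11 t=26s outcome=S: state=CLOSED
  event#12 t=27s outcome=S: state=CLOSED
  event#13 t=31s outcome=F: state=CLOSED
  event#14 t=33s outcome=S: state=CLOSED
  event#15 t=35s outcome=S: state=CLOSED
  event#16 t=38s outcome=S: state=CLOSED
  event#17 t=39s outcome=S: state=CLOSED

Answer: CCCCOOOOOOCCCCCCC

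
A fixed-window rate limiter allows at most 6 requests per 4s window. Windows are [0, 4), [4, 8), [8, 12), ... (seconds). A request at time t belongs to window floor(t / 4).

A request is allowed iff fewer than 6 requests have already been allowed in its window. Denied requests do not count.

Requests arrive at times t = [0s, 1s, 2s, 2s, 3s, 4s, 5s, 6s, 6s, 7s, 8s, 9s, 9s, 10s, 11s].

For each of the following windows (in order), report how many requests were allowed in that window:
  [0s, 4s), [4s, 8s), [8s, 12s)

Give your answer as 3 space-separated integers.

Processing requests:
  req#1 t=0s (window 0): ALLOW
  req#2 t=1s (window 0): ALLOW
  req#3 t=2s (window 0): ALLOW
  req#4 t=2s (window 0): ALLOW
  req#5 t=3s (window 0): ALLOW
  req#6 t=4s (window 1): ALLOW
  req#7 t=5s (window 1): ALLOW
  req#8 t=6s (window 1): ALLOW
  req#9 t=6s (window 1): ALLOW
  req#10 t=7s (window 1): ALLOW
  req#11 t=8s (window 2): ALLOW
  req#12 t=9s (window 2): ALLOW
  req#13 t=9s (window 2): ALLOW
  req#14 t=10s (window 2): ALLOW
  req#15 t=11s (window 2): ALLOW

Allowed counts by window: 5 5 5

Answer: 5 5 5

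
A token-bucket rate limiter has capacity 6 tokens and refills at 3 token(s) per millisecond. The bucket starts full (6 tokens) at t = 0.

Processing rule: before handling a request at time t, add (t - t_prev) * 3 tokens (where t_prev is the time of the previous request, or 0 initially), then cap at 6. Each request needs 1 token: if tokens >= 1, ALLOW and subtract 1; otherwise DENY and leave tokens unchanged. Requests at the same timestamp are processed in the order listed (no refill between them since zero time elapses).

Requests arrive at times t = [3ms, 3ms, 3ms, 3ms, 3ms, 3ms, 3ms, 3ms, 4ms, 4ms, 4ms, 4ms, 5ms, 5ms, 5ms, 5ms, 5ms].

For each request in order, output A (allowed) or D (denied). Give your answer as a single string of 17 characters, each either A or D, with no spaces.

Answer: AAAAAADDAAADAAADD

Derivation:
Simulating step by step:
  req#1 t=3ms: ALLOW
  req#2 t=3ms: ALLOW
  req#3 t=3ms: ALLOW
  req#4 t=3ms: ALLOW
  req#5 t=3ms: ALLOW
  req#6 t=3ms: ALLOW
  req#7 t=3ms: DENY
  req#8 t=3ms: DENY
  req#9 t=4ms: ALLOW
  req#10 t=4ms: ALLOW
  req#11 t=4ms: ALLOW
  req#12 t=4ms: DENY
  req#13 t=5ms: ALLOW
  req#14 t=5ms: ALLOW
  req#15 t=5ms: ALLOW
  req#16 t=5ms: DENY
  req#17 t=5ms: DENY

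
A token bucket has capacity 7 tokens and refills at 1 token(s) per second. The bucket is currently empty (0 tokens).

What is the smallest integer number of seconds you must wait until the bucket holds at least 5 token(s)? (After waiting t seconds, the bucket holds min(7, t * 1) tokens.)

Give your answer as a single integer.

Need t * 1 >= 5, so t >= 5/1.
Smallest integer t = ceil(5/1) = 5.

Answer: 5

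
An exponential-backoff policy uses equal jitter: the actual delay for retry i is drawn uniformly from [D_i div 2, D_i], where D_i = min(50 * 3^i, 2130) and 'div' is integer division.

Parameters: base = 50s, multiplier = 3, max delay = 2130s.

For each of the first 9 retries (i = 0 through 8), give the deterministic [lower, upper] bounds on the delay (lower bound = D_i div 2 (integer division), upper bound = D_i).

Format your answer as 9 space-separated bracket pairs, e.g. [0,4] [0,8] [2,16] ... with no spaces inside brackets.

Answer: [25,50] [75,150] [225,450] [675,1350] [1065,2130] [1065,2130] [1065,2130] [1065,2130] [1065,2130]

Derivation:
Computing bounds per retry:
  i=0: D_i=min(50*3^0,2130)=50, bounds=[25,50]
  i=1: D_i=min(50*3^1,2130)=150, bounds=[75,150]
  i=2: D_i=min(50*3^2,2130)=450, bounds=[225,450]
  i=3: D_i=min(50*3^3,2130)=1350, bounds=[675,1350]
  i=4: D_i=min(50*3^4,2130)=2130, bounds=[1065,2130]
  i=5: D_i=min(50*3^5,2130)=2130, bounds=[1065,2130]
  i=6: D_i=min(50*3^6,2130)=2130, bounds=[1065,2130]
  i=7: D_i=min(50*3^7,2130)=2130, bounds=[1065,2130]
  i=8: D_i=min(50*3^8,2130)=2130, bounds=[1065,2130]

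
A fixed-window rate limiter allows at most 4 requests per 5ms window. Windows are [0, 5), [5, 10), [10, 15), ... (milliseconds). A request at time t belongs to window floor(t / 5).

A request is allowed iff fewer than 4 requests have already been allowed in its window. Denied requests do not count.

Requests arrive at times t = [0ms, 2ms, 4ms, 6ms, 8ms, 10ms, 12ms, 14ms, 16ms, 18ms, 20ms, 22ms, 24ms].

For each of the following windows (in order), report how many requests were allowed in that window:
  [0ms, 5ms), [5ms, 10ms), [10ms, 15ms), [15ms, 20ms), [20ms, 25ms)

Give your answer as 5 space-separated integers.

Processing requests:
  req#1 t=0ms (window 0): ALLOW
  req#2 t=2ms (window 0): ALLOW
  req#3 t=4ms (window 0): ALLOW
  req#4 t=6ms (window 1): ALLOW
  req#5 t=8ms (window 1): ALLOW
  req#6 t=10ms (window 2): ALLOW
  req#7 t=12ms (window 2): ALLOW
  req#8 t=14ms (window 2): ALLOW
  req#9 t=16ms (window 3): ALLOW
  req#10 t=18ms (window 3): ALLOW
  req#11 t=20ms (window 4): ALLOW
  req#12 t=22ms (window 4): ALLOW
  req#13 t=24ms (window 4): ALLOW

Allowed counts by window: 3 2 3 2 3

Answer: 3 2 3 2 3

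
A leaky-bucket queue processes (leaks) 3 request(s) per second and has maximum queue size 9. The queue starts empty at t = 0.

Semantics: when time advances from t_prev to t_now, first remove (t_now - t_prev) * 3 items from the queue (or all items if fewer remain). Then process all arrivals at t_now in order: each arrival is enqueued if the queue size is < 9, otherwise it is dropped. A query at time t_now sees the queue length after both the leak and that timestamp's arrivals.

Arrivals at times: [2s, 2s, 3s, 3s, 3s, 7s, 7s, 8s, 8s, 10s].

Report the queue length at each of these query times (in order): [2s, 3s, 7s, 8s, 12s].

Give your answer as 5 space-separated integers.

Answer: 2 3 2 2 0

Derivation:
Queue lengths at query times:
  query t=2s: backlog = 2
  query t=3s: backlog = 3
  query t=7s: backlog = 2
  query t=8s: backlog = 2
  query t=12s: backlog = 0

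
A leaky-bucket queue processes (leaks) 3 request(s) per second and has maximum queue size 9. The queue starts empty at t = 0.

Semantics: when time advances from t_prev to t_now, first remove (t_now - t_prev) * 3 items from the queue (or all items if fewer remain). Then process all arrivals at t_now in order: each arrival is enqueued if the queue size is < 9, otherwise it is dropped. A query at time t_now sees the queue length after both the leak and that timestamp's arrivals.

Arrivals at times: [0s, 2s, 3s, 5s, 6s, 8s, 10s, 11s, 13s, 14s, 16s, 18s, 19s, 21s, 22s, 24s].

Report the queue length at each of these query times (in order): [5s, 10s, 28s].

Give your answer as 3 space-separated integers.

Answer: 1 1 0

Derivation:
Queue lengths at query times:
  query t=5s: backlog = 1
  query t=10s: backlog = 1
  query t=28s: backlog = 0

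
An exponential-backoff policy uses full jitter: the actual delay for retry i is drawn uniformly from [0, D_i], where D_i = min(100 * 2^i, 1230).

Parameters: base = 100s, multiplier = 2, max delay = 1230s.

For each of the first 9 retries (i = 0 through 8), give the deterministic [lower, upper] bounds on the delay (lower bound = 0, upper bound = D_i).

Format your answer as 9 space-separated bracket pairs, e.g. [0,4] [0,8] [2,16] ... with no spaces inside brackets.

Computing bounds per retry:
  i=0: D_i=min(100*2^0,1230)=100, bounds=[0,100]
  i=1: D_i=min(100*2^1,1230)=200, bounds=[0,200]
  i=2: D_i=min(100*2^2,1230)=400, bounds=[0,400]
  i=3: D_i=min(100*2^3,1230)=800, bounds=[0,800]
  i=4: D_i=min(100*2^4,1230)=1230, bounds=[0,1230]
  i=5: D_i=min(100*2^5,1230)=1230, bounds=[0,1230]
  i=6: D_i=min(100*2^6,1230)=1230, bounds=[0,1230]
  i=7: D_i=min(100*2^7,1230)=1230, bounds=[0,1230]
  i=8: D_i=min(100*2^8,1230)=1230, bounds=[0,1230]

Answer: [0,100] [0,200] [0,400] [0,800] [0,1230] [0,1230] [0,1230] [0,1230] [0,1230]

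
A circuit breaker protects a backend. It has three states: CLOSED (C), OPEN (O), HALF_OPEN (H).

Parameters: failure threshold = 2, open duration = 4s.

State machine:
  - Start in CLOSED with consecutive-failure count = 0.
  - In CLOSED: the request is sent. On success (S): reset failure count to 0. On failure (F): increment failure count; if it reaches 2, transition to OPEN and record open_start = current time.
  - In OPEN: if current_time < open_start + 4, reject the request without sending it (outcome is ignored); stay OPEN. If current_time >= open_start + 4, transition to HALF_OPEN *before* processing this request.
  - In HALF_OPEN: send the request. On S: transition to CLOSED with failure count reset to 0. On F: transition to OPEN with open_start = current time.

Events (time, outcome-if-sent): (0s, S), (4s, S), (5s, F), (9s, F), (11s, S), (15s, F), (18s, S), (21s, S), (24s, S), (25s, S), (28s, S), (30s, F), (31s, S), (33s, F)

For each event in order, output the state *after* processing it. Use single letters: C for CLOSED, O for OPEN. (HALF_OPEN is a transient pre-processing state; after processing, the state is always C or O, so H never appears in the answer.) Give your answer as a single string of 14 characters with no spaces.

State after each event:
  event#1 t=0s outcome=S: state=CLOSED
  event#2 t=4s outcome=S: state=CLOSED
  event#3 t=5s outcome=F: state=CLOSED
  event#4 t=9s outcome=F: state=OPEN
  event#5 t=11s outcome=S: state=OPEN
  event#6 t=15s outcome=F: state=OPEN
  event#7 t=18s outcome=S: state=OPEN
  event#8 t=21s outcome=S: state=CLOSED
  event#9 t=24s outcome=S: state=CLOSED
  event#10 t=25s outcome=S: state=CLOSED
  event#11 t=28s outcome=S: state=CLOSED
  event#12 t=30s outcome=F: state=CLOSED
  event#13 t=31s outcome=S: state=CLOSED
  event#14 t=33s outcome=F: state=CLOSED

Answer: CCCOOOOCCCCCCC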